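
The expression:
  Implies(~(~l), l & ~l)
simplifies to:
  ~l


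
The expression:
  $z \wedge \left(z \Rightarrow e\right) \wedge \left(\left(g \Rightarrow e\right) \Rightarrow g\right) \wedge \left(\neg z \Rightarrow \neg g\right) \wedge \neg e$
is never true.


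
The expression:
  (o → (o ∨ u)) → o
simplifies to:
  o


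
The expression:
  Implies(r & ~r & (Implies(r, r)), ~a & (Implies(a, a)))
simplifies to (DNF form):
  True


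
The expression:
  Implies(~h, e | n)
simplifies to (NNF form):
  e | h | n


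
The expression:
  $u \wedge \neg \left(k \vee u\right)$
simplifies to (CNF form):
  $\text{False}$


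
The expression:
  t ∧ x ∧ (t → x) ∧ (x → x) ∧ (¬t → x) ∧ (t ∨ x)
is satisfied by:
  {t: True, x: True}


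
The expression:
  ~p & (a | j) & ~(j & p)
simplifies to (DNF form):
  (a & ~p) | (j & ~p)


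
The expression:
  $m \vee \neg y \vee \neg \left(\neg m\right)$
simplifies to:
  $m \vee \neg y$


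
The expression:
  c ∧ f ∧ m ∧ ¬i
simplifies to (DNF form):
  c ∧ f ∧ m ∧ ¬i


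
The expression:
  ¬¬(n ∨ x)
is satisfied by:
  {n: True, x: True}
  {n: True, x: False}
  {x: True, n: False}


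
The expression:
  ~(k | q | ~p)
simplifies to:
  p & ~k & ~q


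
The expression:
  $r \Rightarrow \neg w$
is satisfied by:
  {w: False, r: False}
  {r: True, w: False}
  {w: True, r: False}


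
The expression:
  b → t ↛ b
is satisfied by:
  {b: False}


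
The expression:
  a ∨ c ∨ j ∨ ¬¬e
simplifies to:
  a ∨ c ∨ e ∨ j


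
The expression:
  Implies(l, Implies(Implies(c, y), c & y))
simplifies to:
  c | ~l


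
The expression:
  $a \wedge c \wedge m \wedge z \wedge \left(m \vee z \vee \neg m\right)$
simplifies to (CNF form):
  $a \wedge c \wedge m \wedge z$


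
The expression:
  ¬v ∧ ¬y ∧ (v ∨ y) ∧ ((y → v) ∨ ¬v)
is never true.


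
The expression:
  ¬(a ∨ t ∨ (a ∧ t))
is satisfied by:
  {t: False, a: False}


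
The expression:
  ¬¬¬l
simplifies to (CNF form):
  ¬l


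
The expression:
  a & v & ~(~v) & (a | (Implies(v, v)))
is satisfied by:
  {a: True, v: True}


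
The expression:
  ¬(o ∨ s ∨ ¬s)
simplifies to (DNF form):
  False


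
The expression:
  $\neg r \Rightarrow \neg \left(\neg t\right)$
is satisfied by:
  {r: True, t: True}
  {r: True, t: False}
  {t: True, r: False}


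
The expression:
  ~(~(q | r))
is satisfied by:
  {r: True, q: True}
  {r: True, q: False}
  {q: True, r: False}


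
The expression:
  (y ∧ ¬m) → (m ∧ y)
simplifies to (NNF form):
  m ∨ ¬y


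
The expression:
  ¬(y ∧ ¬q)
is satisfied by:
  {q: True, y: False}
  {y: False, q: False}
  {y: True, q: True}


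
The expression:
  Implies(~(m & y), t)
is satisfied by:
  {t: True, m: True, y: True}
  {t: True, m: True, y: False}
  {t: True, y: True, m: False}
  {t: True, y: False, m: False}
  {m: True, y: True, t: False}


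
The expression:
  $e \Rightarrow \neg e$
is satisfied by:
  {e: False}


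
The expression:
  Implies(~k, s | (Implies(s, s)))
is always true.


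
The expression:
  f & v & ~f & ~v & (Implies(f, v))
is never true.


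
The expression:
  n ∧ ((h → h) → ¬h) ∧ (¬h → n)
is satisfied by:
  {n: True, h: False}


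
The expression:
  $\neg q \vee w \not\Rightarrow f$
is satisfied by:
  {w: True, q: False, f: False}
  {w: False, q: False, f: False}
  {f: True, w: True, q: False}
  {f: True, w: False, q: False}
  {q: True, w: True, f: False}


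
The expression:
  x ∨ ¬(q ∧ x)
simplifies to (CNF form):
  True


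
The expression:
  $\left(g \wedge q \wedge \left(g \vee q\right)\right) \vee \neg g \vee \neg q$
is always true.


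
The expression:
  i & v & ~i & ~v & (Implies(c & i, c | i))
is never true.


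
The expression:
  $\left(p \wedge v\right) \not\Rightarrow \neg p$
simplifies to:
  $p \wedge v$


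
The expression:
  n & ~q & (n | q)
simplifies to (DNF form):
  n & ~q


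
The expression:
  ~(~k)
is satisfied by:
  {k: True}


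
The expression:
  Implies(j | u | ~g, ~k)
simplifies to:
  ~k | (g & ~j & ~u)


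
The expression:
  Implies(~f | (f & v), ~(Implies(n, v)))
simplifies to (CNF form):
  ~v & (f | n)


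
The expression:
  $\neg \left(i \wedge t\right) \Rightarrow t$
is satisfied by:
  {t: True}


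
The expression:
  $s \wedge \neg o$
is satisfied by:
  {s: True, o: False}


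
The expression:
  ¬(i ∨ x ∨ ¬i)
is never true.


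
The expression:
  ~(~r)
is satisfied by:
  {r: True}


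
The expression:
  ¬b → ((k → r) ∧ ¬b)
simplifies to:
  b ∨ r ∨ ¬k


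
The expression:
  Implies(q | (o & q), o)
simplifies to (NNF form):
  o | ~q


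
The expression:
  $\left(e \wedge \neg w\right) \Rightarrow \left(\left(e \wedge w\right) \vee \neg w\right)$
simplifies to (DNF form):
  $\text{True}$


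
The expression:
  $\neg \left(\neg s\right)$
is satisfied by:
  {s: True}


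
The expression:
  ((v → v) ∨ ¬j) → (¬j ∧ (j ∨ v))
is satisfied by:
  {v: True, j: False}


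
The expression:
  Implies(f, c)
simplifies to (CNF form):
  c | ~f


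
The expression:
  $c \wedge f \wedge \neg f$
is never true.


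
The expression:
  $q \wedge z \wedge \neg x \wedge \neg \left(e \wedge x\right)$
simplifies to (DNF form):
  $q \wedge z \wedge \neg x$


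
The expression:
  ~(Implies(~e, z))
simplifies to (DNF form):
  ~e & ~z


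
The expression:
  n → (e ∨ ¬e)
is always true.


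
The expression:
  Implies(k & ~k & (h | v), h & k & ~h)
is always true.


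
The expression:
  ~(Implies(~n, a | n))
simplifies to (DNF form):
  ~a & ~n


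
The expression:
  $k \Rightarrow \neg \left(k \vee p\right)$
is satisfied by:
  {k: False}


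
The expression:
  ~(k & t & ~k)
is always true.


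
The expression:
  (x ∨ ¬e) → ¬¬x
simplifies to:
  e ∨ x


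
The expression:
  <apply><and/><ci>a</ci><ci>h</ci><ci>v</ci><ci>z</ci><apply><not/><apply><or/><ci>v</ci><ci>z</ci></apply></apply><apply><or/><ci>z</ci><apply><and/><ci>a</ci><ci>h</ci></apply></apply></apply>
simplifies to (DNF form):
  <false/>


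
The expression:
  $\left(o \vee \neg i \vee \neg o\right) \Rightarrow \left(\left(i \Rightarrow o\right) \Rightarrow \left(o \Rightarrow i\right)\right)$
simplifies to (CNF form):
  $i \vee \neg o$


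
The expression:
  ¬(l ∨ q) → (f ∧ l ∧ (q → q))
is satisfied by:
  {q: True, l: True}
  {q: True, l: False}
  {l: True, q: False}


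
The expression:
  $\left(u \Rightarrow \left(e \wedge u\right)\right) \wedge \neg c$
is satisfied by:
  {e: True, u: False, c: False}
  {u: False, c: False, e: False}
  {e: True, u: True, c: False}


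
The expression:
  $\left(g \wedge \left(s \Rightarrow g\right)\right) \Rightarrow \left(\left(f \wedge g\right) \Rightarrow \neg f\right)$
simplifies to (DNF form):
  $\neg f \vee \neg g$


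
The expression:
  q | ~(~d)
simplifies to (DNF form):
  d | q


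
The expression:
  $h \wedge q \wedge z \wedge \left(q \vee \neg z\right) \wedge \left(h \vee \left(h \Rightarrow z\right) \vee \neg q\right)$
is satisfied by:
  {h: True, z: True, q: True}


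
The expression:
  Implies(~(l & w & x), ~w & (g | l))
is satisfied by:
  {l: True, g: True, x: True, w: False}
  {l: True, g: True, w: False, x: False}
  {l: True, x: True, w: False, g: False}
  {l: True, w: False, x: False, g: False}
  {g: True, x: True, w: False, l: False}
  {g: True, w: False, x: False, l: False}
  {l: True, x: True, w: True, g: True}
  {l: True, x: True, w: True, g: False}


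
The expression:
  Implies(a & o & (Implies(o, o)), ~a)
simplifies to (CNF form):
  ~a | ~o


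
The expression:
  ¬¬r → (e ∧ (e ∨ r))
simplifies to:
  e ∨ ¬r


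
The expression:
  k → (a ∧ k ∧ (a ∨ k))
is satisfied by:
  {a: True, k: False}
  {k: False, a: False}
  {k: True, a: True}


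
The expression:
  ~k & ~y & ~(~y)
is never true.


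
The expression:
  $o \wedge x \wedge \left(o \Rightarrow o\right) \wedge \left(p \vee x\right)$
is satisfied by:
  {x: True, o: True}


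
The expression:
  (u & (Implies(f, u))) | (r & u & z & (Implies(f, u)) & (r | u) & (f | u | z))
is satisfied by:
  {u: True}


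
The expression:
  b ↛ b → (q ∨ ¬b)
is always true.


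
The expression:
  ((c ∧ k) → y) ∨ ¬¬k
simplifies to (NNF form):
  True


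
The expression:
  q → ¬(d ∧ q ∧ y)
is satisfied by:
  {q: False, d: False, y: False}
  {y: True, q: False, d: False}
  {d: True, q: False, y: False}
  {y: True, d: True, q: False}
  {q: True, y: False, d: False}
  {y: True, q: True, d: False}
  {d: True, q: True, y: False}


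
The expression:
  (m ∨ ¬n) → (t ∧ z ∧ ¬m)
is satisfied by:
  {n: True, z: True, t: True, m: False}
  {n: True, z: True, t: False, m: False}
  {n: True, t: True, z: False, m: False}
  {n: True, t: False, z: False, m: False}
  {z: True, t: True, n: False, m: False}


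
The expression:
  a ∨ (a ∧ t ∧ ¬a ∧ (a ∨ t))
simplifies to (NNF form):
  a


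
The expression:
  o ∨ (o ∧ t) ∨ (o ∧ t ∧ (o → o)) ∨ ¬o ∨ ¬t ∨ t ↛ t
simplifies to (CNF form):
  True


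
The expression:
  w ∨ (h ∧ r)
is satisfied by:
  {r: True, w: True, h: True}
  {r: True, w: True, h: False}
  {w: True, h: True, r: False}
  {w: True, h: False, r: False}
  {r: True, h: True, w: False}


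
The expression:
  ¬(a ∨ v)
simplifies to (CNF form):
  ¬a ∧ ¬v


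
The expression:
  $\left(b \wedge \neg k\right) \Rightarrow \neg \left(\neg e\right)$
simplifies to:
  $e \vee k \vee \neg b$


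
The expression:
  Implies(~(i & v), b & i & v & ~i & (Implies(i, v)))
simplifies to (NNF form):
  i & v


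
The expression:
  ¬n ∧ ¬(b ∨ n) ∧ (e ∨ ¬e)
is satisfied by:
  {n: False, b: False}


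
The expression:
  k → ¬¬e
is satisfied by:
  {e: True, k: False}
  {k: False, e: False}
  {k: True, e: True}


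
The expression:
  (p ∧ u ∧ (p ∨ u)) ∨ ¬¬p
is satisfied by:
  {p: True}


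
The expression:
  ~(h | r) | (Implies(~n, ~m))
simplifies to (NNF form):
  n | ~m | (~h & ~r)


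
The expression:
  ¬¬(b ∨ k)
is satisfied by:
  {b: True, k: True}
  {b: True, k: False}
  {k: True, b: False}


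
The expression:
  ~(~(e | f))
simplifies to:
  e | f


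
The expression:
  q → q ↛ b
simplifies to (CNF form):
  ¬b ∨ ¬q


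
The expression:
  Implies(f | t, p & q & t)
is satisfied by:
  {p: True, q: True, f: False, t: False}
  {p: True, q: False, f: False, t: False}
  {q: True, p: False, f: False, t: False}
  {p: False, q: False, f: False, t: False}
  {t: True, p: True, q: True, f: False}
  {t: True, p: True, f: True, q: True}


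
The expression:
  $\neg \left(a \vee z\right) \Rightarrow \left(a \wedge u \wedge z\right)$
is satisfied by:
  {a: True, z: True}
  {a: True, z: False}
  {z: True, a: False}


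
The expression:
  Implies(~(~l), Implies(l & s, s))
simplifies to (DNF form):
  True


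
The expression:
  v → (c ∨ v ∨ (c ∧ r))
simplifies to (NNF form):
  True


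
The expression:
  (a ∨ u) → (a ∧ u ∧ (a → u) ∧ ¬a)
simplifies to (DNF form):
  ¬a ∧ ¬u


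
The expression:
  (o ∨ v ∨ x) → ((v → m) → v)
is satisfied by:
  {v: True, o: False, x: False}
  {x: True, v: True, o: False}
  {v: True, o: True, x: False}
  {x: True, v: True, o: True}
  {x: False, o: False, v: False}


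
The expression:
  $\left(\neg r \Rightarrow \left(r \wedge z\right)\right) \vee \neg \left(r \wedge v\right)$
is always true.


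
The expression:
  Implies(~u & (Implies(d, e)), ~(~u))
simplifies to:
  u | (d & ~e)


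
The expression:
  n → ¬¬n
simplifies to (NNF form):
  True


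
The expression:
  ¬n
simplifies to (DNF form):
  ¬n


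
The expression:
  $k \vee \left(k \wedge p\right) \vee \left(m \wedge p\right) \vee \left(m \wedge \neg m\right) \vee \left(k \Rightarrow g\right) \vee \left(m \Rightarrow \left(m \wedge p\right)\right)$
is always true.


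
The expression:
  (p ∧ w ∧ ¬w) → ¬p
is always true.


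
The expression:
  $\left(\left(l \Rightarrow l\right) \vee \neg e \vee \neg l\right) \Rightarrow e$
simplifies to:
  $e$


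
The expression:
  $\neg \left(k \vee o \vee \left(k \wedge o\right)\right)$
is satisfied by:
  {o: False, k: False}


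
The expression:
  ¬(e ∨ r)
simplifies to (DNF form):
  ¬e ∧ ¬r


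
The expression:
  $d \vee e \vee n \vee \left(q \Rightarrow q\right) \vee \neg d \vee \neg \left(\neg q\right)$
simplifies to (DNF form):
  $\text{True}$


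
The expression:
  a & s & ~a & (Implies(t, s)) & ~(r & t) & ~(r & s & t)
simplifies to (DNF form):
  False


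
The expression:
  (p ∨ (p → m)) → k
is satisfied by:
  {k: True}


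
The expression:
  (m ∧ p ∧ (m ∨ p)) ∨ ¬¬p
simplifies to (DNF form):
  p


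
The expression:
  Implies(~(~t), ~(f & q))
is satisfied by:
  {t: False, q: False, f: False}
  {f: True, t: False, q: False}
  {q: True, t: False, f: False}
  {f: True, q: True, t: False}
  {t: True, f: False, q: False}
  {f: True, t: True, q: False}
  {q: True, t: True, f: False}


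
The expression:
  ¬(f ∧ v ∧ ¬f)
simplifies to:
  True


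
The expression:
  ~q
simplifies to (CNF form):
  ~q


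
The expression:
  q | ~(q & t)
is always true.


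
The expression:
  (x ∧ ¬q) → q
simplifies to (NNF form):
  q ∨ ¬x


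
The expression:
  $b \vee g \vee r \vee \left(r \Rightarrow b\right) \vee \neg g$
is always true.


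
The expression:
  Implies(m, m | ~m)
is always true.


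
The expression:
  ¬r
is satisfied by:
  {r: False}


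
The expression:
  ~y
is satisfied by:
  {y: False}


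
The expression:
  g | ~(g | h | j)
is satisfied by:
  {g: True, h: False, j: False}
  {j: True, g: True, h: False}
  {g: True, h: True, j: False}
  {j: True, g: True, h: True}
  {j: False, h: False, g: False}


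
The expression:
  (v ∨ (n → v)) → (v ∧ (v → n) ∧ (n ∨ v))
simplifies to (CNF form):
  n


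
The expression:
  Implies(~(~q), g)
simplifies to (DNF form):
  g | ~q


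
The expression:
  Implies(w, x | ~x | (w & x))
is always true.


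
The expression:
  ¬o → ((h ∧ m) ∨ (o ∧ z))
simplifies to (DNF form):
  o ∨ (h ∧ m)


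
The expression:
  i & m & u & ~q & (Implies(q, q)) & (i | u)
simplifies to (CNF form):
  i & m & u & ~q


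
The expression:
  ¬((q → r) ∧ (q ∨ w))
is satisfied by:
  {w: False, r: False, q: False}
  {q: True, w: False, r: False}
  {r: True, w: False, q: False}
  {q: True, w: True, r: False}


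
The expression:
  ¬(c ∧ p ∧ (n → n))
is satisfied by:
  {p: False, c: False}
  {c: True, p: False}
  {p: True, c: False}


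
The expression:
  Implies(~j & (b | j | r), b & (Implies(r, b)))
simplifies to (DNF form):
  b | j | ~r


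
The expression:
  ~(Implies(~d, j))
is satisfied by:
  {d: False, j: False}


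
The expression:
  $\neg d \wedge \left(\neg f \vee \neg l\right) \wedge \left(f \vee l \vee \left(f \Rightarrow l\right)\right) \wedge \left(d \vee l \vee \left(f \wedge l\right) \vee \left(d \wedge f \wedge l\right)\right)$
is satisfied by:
  {l: True, d: False, f: False}


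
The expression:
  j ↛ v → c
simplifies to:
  c ∨ v ∨ ¬j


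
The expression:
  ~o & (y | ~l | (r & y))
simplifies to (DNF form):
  (y & ~o) | (~l & ~o)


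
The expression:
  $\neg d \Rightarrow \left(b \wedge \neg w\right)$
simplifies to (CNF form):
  $\left(b \vee d\right) \wedge \left(d \vee \neg w\right)$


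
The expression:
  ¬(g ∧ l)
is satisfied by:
  {l: False, g: False}
  {g: True, l: False}
  {l: True, g: False}


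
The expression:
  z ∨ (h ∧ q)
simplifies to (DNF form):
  z ∨ (h ∧ q)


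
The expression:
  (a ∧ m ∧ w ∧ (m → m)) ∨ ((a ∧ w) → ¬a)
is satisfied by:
  {m: True, w: False, a: False}
  {w: False, a: False, m: False}
  {a: True, m: True, w: False}
  {a: True, w: False, m: False}
  {m: True, w: True, a: False}
  {w: True, m: False, a: False}
  {a: True, w: True, m: True}


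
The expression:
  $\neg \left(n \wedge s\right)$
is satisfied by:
  {s: False, n: False}
  {n: True, s: False}
  {s: True, n: False}


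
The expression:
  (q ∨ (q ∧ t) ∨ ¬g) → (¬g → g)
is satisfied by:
  {g: True}


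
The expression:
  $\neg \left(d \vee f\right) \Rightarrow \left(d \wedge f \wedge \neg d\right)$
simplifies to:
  $d \vee f$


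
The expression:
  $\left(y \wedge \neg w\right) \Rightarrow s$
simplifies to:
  $s \vee w \vee \neg y$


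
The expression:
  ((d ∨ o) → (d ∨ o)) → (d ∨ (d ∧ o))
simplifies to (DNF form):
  d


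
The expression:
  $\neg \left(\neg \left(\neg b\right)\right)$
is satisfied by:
  {b: False}


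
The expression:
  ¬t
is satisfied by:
  {t: False}


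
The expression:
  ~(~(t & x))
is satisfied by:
  {t: True, x: True}


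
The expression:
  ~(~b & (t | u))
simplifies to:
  b | (~t & ~u)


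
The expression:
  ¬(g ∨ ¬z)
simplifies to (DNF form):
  z ∧ ¬g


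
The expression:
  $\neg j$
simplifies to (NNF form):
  $\neg j$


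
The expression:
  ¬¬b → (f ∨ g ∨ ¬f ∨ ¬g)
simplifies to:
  True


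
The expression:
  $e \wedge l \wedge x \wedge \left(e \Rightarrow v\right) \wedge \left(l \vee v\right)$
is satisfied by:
  {v: True, e: True, x: True, l: True}


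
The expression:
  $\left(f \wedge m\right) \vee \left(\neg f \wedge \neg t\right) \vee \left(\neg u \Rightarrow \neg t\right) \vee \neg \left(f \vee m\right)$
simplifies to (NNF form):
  $u \vee \left(f \wedge m\right) \vee \left(\neg f \wedge \neg m\right) \vee \neg t$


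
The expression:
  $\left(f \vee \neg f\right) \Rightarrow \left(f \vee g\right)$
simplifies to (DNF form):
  $f \vee g$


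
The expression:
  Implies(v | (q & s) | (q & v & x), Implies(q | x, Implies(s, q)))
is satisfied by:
  {q: True, s: False, v: False, x: False}
  {q: False, s: False, v: False, x: False}
  {x: True, q: True, s: False, v: False}
  {x: True, q: False, s: False, v: False}
  {q: True, v: True, x: False, s: False}
  {v: True, x: False, s: False, q: False}
  {x: True, v: True, q: True, s: False}
  {x: True, v: True, q: False, s: False}
  {q: True, s: True, x: False, v: False}
  {s: True, x: False, v: False, q: False}
  {q: True, x: True, s: True, v: False}
  {x: True, s: True, q: False, v: False}
  {q: True, v: True, s: True, x: False}
  {v: True, s: True, x: False, q: False}
  {x: True, v: True, s: True, q: True}


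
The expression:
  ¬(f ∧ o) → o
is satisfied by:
  {o: True}


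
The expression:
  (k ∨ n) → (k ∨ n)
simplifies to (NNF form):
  True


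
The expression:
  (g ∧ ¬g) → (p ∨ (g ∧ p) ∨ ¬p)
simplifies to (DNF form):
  True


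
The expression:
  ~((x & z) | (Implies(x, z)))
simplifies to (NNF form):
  x & ~z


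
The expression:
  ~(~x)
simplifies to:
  x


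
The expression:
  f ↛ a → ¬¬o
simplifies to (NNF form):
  a ∨ o ∨ ¬f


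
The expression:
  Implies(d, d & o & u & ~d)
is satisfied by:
  {d: False}


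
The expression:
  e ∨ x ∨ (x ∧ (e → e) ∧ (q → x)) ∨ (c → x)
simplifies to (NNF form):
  e ∨ x ∨ ¬c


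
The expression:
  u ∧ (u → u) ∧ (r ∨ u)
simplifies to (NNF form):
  u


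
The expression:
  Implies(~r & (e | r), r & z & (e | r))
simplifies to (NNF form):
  r | ~e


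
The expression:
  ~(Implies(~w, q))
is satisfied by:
  {q: False, w: False}


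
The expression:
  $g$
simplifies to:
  $g$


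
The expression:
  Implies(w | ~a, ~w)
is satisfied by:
  {w: False}


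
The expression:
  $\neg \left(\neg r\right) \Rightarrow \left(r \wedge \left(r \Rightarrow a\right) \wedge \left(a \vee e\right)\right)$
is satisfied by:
  {a: True, r: False}
  {r: False, a: False}
  {r: True, a: True}


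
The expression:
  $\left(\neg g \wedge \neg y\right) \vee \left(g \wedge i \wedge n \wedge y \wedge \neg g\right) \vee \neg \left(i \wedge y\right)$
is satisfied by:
  {y: False, i: False}
  {i: True, y: False}
  {y: True, i: False}


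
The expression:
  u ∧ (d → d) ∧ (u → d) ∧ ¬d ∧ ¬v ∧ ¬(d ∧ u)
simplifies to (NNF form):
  False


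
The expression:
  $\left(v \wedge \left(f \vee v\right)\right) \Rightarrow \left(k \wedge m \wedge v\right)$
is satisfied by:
  {m: True, k: True, v: False}
  {m: True, k: False, v: False}
  {k: True, m: False, v: False}
  {m: False, k: False, v: False}
  {m: True, v: True, k: True}


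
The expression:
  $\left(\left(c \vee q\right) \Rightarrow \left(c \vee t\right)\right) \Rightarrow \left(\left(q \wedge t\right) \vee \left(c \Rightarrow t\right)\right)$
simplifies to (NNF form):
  $t \vee \neg c$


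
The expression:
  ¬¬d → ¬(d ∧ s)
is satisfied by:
  {s: False, d: False}
  {d: True, s: False}
  {s: True, d: False}


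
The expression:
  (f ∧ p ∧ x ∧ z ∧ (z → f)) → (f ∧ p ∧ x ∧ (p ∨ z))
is always true.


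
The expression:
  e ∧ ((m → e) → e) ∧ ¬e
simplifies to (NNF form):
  False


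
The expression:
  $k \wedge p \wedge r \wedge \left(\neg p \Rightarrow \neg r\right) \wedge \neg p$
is never true.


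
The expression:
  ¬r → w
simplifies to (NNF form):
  r ∨ w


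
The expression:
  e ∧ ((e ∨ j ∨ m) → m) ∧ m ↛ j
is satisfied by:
  {m: True, e: True, j: False}


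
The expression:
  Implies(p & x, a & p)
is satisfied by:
  {a: True, p: False, x: False}
  {p: False, x: False, a: False}
  {a: True, x: True, p: False}
  {x: True, p: False, a: False}
  {a: True, p: True, x: False}
  {p: True, a: False, x: False}
  {a: True, x: True, p: True}


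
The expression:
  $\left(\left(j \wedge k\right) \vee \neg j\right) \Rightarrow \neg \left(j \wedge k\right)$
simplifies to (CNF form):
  $\neg j \vee \neg k$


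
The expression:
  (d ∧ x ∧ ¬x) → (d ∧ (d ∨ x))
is always true.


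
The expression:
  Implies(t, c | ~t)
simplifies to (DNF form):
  c | ~t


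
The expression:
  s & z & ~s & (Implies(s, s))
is never true.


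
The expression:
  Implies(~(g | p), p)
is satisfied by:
  {g: True, p: True}
  {g: True, p: False}
  {p: True, g: False}


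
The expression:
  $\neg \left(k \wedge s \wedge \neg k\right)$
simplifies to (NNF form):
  $\text{True}$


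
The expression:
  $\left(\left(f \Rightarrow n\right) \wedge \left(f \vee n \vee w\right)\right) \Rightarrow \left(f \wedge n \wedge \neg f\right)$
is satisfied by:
  {f: True, n: False, w: False}
  {n: False, w: False, f: False}
  {f: True, w: True, n: False}


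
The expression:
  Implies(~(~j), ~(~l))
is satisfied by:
  {l: True, j: False}
  {j: False, l: False}
  {j: True, l: True}


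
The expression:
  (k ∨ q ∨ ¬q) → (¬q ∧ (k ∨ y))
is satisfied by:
  {y: True, k: True, q: False}
  {y: True, q: False, k: False}
  {k: True, q: False, y: False}


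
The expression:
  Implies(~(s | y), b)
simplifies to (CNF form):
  b | s | y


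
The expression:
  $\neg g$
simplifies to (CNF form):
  $\neg g$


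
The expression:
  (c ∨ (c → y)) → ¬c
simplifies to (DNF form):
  ¬c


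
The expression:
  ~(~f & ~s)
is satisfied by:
  {s: True, f: True}
  {s: True, f: False}
  {f: True, s: False}


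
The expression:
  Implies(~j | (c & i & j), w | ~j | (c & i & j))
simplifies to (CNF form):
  True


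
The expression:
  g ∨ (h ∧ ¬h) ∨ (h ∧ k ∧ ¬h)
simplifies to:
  g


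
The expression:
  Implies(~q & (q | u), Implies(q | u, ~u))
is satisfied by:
  {q: True, u: False}
  {u: False, q: False}
  {u: True, q: True}


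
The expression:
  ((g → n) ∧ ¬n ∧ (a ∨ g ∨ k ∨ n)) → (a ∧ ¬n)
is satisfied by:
  {n: True, a: True, g: True, k: False}
  {n: True, a: True, k: False, g: False}
  {n: True, g: True, k: False, a: False}
  {n: True, k: False, g: False, a: False}
  {a: True, g: True, k: False, n: False}
  {a: True, k: False, g: False, n: False}
  {g: True, a: False, k: False, n: False}
  {a: False, k: False, g: False, n: False}
  {a: True, n: True, k: True, g: True}
  {a: True, n: True, k: True, g: False}
  {n: True, k: True, g: True, a: False}
  {n: True, k: True, a: False, g: False}
  {g: True, k: True, a: True, n: False}
  {k: True, a: True, n: False, g: False}
  {k: True, g: True, n: False, a: False}


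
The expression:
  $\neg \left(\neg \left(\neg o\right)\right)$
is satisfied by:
  {o: False}


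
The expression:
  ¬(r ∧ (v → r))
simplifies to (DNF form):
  ¬r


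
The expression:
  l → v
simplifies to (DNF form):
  v ∨ ¬l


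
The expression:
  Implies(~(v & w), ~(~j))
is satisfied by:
  {v: True, j: True, w: True}
  {v: True, j: True, w: False}
  {j: True, w: True, v: False}
  {j: True, w: False, v: False}
  {v: True, w: True, j: False}


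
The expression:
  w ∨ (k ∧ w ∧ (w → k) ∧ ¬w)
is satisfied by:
  {w: True}


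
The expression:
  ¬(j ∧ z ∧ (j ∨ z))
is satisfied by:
  {z: False, j: False}
  {j: True, z: False}
  {z: True, j: False}


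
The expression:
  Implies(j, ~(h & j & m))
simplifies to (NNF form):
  ~h | ~j | ~m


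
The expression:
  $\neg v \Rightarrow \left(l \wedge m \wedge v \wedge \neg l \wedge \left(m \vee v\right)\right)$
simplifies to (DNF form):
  $v$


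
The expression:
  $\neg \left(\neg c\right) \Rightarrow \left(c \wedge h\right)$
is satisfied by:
  {h: True, c: False}
  {c: False, h: False}
  {c: True, h: True}


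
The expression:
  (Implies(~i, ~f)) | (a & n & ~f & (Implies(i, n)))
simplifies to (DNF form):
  i | ~f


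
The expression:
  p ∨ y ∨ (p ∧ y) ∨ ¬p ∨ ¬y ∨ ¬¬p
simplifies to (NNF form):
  True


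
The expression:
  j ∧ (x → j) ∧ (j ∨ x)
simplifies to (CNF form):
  j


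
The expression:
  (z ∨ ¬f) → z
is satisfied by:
  {z: True, f: True}
  {z: True, f: False}
  {f: True, z: False}


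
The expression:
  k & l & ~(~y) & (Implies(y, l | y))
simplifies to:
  k & l & y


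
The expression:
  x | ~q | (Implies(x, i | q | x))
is always true.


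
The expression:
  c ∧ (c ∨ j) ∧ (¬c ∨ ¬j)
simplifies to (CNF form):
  c ∧ ¬j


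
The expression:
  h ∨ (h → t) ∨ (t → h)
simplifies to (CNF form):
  True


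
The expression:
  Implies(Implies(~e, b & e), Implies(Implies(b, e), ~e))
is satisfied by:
  {e: False}


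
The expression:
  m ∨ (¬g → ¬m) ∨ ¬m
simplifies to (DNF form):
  True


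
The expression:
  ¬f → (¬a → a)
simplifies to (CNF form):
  a ∨ f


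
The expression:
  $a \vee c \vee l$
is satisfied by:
  {a: True, l: True, c: True}
  {a: True, l: True, c: False}
  {a: True, c: True, l: False}
  {a: True, c: False, l: False}
  {l: True, c: True, a: False}
  {l: True, c: False, a: False}
  {c: True, l: False, a: False}


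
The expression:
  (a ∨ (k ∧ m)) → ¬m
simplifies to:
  (¬a ∧ ¬k) ∨ ¬m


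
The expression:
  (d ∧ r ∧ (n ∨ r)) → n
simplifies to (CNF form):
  n ∨ ¬d ∨ ¬r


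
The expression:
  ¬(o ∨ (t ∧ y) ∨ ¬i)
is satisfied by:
  {i: True, o: False, t: False, y: False}
  {i: True, y: True, o: False, t: False}
  {i: True, t: True, o: False, y: False}


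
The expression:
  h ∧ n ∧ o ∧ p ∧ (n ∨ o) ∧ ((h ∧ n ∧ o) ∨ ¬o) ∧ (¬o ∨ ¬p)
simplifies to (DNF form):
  False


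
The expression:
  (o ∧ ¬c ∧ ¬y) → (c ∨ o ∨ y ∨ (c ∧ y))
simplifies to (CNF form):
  True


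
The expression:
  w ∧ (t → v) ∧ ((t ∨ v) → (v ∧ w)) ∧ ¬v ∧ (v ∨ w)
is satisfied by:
  {w: True, v: False, t: False}


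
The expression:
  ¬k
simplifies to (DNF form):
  ¬k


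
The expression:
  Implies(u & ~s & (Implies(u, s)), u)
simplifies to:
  True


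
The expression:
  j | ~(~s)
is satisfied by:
  {s: True, j: True}
  {s: True, j: False}
  {j: True, s: False}


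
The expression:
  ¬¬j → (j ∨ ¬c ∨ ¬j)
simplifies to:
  True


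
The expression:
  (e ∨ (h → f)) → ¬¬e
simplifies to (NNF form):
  e ∨ (h ∧ ¬f)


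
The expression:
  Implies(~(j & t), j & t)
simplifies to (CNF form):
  j & t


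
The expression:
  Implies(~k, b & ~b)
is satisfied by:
  {k: True}


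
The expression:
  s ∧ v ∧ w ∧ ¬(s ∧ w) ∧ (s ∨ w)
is never true.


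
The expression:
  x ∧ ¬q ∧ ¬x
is never true.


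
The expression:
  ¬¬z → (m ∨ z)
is always true.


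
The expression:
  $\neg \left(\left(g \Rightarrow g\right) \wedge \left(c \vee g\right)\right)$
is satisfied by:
  {g: False, c: False}


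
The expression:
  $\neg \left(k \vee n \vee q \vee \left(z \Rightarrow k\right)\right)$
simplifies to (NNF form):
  $z \wedge \neg k \wedge \neg n \wedge \neg q$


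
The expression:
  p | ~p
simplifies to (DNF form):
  True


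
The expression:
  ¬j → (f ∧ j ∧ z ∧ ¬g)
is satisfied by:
  {j: True}


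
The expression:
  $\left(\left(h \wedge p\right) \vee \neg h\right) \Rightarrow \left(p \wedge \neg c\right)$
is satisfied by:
  {h: True, p: False, c: False}
  {c: True, h: True, p: False}
  {p: True, h: True, c: False}
  {p: True, h: False, c: False}


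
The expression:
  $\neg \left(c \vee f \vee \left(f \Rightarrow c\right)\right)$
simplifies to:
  $\text{False}$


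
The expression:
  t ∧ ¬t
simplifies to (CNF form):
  False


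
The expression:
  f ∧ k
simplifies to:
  f ∧ k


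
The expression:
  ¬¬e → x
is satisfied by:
  {x: True, e: False}
  {e: False, x: False}
  {e: True, x: True}


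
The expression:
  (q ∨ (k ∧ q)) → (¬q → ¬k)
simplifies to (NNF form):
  True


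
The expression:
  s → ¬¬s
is always true.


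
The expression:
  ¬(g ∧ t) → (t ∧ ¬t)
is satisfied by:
  {t: True, g: True}


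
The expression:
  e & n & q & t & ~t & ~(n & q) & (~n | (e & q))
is never true.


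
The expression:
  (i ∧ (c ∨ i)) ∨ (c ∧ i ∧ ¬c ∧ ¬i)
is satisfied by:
  {i: True}


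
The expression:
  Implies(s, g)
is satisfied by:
  {g: True, s: False}
  {s: False, g: False}
  {s: True, g: True}


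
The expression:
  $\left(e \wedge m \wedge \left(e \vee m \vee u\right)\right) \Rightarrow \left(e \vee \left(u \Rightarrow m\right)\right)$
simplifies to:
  $\text{True}$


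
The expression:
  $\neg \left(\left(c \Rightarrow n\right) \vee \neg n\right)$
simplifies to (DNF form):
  $\text{False}$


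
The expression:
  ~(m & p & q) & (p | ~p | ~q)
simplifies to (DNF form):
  ~m | ~p | ~q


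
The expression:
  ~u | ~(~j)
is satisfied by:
  {j: True, u: False}
  {u: False, j: False}
  {u: True, j: True}


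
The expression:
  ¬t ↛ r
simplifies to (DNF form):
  r ∨ ¬t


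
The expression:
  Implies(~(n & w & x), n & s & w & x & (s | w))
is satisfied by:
  {w: True, x: True, n: True}


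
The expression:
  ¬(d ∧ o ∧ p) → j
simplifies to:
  j ∨ (d ∧ o ∧ p)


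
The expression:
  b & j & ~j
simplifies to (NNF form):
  False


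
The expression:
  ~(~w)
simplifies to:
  w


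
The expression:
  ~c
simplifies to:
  ~c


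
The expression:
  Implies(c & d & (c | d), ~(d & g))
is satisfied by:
  {g: False, c: False, d: False}
  {d: True, g: False, c: False}
  {c: True, g: False, d: False}
  {d: True, c: True, g: False}
  {g: True, d: False, c: False}
  {d: True, g: True, c: False}
  {c: True, g: True, d: False}


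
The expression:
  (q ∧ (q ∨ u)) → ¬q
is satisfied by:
  {q: False}


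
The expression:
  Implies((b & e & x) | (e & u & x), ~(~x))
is always true.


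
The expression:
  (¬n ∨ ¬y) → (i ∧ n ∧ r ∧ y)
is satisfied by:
  {y: True, n: True}


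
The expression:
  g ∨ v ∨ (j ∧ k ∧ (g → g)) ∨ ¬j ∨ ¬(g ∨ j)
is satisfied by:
  {k: True, v: True, g: True, j: False}
  {k: True, v: True, g: False, j: False}
  {k: True, g: True, v: False, j: False}
  {k: True, g: False, v: False, j: False}
  {v: True, g: True, k: False, j: False}
  {v: True, g: False, k: False, j: False}
  {g: True, k: False, v: False, j: False}
  {g: False, k: False, v: False, j: False}
  {j: True, k: True, v: True, g: True}
  {j: True, k: True, v: True, g: False}
  {j: True, k: True, g: True, v: False}
  {j: True, k: True, g: False, v: False}
  {j: True, v: True, g: True, k: False}
  {j: True, v: True, g: False, k: False}
  {j: True, g: True, v: False, k: False}


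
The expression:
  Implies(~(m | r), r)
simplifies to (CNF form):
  m | r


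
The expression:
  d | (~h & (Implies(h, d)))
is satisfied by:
  {d: True, h: False}
  {h: False, d: False}
  {h: True, d: True}


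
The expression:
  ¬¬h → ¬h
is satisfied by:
  {h: False}


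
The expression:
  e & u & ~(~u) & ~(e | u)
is never true.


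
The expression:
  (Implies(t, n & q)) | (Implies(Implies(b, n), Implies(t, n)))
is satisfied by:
  {n: True, b: True, t: False}
  {n: True, t: False, b: False}
  {b: True, t: False, n: False}
  {b: False, t: False, n: False}
  {n: True, b: True, t: True}
  {n: True, t: True, b: False}
  {b: True, t: True, n: False}


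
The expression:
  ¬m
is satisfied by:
  {m: False}


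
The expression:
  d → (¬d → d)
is always true.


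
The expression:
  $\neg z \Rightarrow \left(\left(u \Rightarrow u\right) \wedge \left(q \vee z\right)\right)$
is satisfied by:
  {q: True, z: True}
  {q: True, z: False}
  {z: True, q: False}


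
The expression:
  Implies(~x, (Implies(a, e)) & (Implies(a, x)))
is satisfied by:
  {x: True, a: False}
  {a: False, x: False}
  {a: True, x: True}


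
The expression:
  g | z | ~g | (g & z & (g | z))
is always true.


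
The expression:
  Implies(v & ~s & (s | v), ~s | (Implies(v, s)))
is always true.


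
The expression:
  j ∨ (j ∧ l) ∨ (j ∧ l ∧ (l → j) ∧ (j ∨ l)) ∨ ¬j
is always true.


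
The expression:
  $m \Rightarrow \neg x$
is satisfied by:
  {m: False, x: False}
  {x: True, m: False}
  {m: True, x: False}


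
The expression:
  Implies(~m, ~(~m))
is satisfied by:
  {m: True}


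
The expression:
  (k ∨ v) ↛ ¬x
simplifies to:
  x ∧ (k ∨ v)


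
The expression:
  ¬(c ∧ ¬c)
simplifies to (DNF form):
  True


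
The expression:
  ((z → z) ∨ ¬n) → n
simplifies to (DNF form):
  n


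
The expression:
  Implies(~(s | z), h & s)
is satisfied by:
  {z: True, s: True}
  {z: True, s: False}
  {s: True, z: False}


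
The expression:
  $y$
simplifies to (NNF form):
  $y$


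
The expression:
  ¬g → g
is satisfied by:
  {g: True}


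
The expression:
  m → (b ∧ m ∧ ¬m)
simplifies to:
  ¬m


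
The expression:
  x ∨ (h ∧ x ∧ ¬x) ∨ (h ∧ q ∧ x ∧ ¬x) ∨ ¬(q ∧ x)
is always true.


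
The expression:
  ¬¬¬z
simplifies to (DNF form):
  ¬z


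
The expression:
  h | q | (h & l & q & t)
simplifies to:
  h | q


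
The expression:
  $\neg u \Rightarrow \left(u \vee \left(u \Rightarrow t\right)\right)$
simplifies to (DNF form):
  $\text{True}$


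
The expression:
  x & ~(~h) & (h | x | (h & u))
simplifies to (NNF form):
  h & x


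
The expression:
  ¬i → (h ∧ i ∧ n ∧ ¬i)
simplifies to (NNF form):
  i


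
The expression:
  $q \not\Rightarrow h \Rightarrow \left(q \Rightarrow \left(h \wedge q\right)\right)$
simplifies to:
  $h \vee \neg q$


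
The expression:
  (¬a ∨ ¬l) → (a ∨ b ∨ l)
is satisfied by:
  {a: True, b: True, l: True}
  {a: True, b: True, l: False}
  {a: True, l: True, b: False}
  {a: True, l: False, b: False}
  {b: True, l: True, a: False}
  {b: True, l: False, a: False}
  {l: True, b: False, a: False}


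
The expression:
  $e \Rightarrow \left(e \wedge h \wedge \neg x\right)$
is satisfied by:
  {h: True, x: False, e: False}
  {x: False, e: False, h: False}
  {h: True, x: True, e: False}
  {x: True, h: False, e: False}
  {e: True, h: True, x: False}


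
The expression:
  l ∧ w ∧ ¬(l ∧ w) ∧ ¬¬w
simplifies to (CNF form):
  False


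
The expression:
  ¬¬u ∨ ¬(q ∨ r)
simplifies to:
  u ∨ (¬q ∧ ¬r)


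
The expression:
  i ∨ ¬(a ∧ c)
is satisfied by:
  {i: True, c: False, a: False}
  {c: False, a: False, i: False}
  {i: True, a: True, c: False}
  {a: True, c: False, i: False}
  {i: True, c: True, a: False}
  {c: True, i: False, a: False}
  {i: True, a: True, c: True}


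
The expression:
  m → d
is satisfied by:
  {d: True, m: False}
  {m: False, d: False}
  {m: True, d: True}


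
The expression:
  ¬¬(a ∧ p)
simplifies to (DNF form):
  a ∧ p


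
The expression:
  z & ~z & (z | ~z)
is never true.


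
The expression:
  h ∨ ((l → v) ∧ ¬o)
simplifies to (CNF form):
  (h ∨ ¬o) ∧ (h ∨ v ∨ ¬l) ∧ (h ∨ v ∨ ¬o) ∧ (h ∨ ¬l ∨ ¬o)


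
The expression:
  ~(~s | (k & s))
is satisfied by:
  {s: True, k: False}


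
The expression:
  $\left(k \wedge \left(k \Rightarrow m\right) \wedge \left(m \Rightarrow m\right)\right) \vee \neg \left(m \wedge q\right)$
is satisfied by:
  {k: True, m: False, q: False}
  {m: False, q: False, k: False}
  {k: True, q: True, m: False}
  {q: True, m: False, k: False}
  {k: True, m: True, q: False}
  {m: True, k: False, q: False}
  {k: True, q: True, m: True}


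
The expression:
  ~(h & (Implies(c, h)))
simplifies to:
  ~h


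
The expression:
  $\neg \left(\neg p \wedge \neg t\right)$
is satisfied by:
  {t: True, p: True}
  {t: True, p: False}
  {p: True, t: False}


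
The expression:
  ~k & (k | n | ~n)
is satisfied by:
  {k: False}


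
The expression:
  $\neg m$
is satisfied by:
  {m: False}


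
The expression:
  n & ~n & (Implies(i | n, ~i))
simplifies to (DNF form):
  False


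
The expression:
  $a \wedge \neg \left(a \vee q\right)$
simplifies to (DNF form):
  $\text{False}$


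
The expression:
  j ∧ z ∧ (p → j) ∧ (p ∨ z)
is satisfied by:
  {z: True, j: True}


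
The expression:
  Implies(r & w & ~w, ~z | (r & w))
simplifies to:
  True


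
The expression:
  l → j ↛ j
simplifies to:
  ¬l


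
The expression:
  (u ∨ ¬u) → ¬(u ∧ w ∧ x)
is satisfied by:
  {w: False, u: False, x: False}
  {x: True, w: False, u: False}
  {u: True, w: False, x: False}
  {x: True, u: True, w: False}
  {w: True, x: False, u: False}
  {x: True, w: True, u: False}
  {u: True, w: True, x: False}
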